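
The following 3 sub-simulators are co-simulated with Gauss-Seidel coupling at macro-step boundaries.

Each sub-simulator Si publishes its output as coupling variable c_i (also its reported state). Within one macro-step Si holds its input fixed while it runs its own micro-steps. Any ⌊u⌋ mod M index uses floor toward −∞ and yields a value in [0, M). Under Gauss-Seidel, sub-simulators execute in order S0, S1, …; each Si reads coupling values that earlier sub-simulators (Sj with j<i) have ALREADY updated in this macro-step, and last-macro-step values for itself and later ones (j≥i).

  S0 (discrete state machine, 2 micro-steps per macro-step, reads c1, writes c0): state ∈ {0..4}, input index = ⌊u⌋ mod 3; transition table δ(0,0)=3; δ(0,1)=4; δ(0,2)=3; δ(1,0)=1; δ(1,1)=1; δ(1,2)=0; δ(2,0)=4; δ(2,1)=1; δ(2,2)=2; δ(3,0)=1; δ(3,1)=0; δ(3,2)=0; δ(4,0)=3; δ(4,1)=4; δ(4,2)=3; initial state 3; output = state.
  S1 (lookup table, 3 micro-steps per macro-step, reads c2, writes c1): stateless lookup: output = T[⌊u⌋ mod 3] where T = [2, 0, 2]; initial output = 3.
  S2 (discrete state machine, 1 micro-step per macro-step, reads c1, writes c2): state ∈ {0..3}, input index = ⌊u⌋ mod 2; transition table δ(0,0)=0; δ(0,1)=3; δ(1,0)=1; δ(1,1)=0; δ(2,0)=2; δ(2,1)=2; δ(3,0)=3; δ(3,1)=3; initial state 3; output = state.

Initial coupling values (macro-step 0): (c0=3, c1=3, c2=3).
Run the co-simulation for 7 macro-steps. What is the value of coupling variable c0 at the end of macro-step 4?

macro 1: S0 reads c1=3 → after 2×micro: 1; S1 reads c2=3 → after 3×micro: 2; S2 reads c1=2 → after 1×micro: 3 ⇒ (c0=1, c1=2, c2=3)
macro 2: S0 reads c1=2 → after 2×micro: 3; S1 reads c2=3 → after 3×micro: 2; S2 reads c1=2 → after 1×micro: 3 ⇒ (c0=3, c1=2, c2=3)
macro 3: S0 reads c1=2 → after 2×micro: 3; S1 reads c2=3 → after 3×micro: 2; S2 reads c1=2 → after 1×micro: 3 ⇒ (c0=3, c1=2, c2=3)
macro 4: S0 reads c1=2 → after 2×micro: 3; S1 reads c2=3 → after 3×micro: 2; S2 reads c1=2 → after 1×micro: 3 ⇒ (c0=3, c1=2, c2=3)
macro 5: S0 reads c1=2 → after 2×micro: 3; S1 reads c2=3 → after 3×micro: 2; S2 reads c1=2 → after 1×micro: 3 ⇒ (c0=3, c1=2, c2=3)
macro 6: S0 reads c1=2 → after 2×micro: 3; S1 reads c2=3 → after 3×micro: 2; S2 reads c1=2 → after 1×micro: 3 ⇒ (c0=3, c1=2, c2=3)
macro 7: S0 reads c1=2 → after 2×micro: 3; S1 reads c2=3 → after 3×micro: 2; S2 reads c1=2 → after 1×micro: 3 ⇒ (c0=3, c1=2, c2=3)

c0 at macro-step 4 = 3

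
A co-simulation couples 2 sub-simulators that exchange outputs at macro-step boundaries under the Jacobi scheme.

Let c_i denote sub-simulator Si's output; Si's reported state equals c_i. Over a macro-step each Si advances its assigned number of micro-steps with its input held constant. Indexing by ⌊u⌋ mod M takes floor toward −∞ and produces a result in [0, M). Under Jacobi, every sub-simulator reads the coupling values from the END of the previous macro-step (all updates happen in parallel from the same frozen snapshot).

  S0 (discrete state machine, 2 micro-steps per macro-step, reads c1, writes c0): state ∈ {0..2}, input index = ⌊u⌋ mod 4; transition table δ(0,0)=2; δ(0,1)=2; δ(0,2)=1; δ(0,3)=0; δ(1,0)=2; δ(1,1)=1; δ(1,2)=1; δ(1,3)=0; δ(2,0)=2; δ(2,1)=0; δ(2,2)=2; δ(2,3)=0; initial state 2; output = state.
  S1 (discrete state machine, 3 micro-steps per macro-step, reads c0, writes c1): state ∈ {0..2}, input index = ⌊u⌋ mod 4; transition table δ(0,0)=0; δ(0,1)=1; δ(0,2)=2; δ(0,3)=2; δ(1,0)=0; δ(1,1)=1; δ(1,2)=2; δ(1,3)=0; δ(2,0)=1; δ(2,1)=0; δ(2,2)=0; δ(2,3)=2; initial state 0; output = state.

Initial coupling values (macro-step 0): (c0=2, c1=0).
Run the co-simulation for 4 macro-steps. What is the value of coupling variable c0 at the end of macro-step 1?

c0 at macro-step 1 = 2

macro 1: S0 reads c1=0 → after 2×micro: 2; S1 reads c0=2 → after 3×micro: 2 ⇒ (c0=2, c1=2)
macro 2: S0 reads c1=2 → after 2×micro: 2; S1 reads c0=2 → after 3×micro: 0 ⇒ (c0=2, c1=0)
macro 3: S0 reads c1=0 → after 2×micro: 2; S1 reads c0=2 → after 3×micro: 2 ⇒ (c0=2, c1=2)
macro 4: S0 reads c1=2 → after 2×micro: 2; S1 reads c0=2 → after 3×micro: 0 ⇒ (c0=2, c1=0)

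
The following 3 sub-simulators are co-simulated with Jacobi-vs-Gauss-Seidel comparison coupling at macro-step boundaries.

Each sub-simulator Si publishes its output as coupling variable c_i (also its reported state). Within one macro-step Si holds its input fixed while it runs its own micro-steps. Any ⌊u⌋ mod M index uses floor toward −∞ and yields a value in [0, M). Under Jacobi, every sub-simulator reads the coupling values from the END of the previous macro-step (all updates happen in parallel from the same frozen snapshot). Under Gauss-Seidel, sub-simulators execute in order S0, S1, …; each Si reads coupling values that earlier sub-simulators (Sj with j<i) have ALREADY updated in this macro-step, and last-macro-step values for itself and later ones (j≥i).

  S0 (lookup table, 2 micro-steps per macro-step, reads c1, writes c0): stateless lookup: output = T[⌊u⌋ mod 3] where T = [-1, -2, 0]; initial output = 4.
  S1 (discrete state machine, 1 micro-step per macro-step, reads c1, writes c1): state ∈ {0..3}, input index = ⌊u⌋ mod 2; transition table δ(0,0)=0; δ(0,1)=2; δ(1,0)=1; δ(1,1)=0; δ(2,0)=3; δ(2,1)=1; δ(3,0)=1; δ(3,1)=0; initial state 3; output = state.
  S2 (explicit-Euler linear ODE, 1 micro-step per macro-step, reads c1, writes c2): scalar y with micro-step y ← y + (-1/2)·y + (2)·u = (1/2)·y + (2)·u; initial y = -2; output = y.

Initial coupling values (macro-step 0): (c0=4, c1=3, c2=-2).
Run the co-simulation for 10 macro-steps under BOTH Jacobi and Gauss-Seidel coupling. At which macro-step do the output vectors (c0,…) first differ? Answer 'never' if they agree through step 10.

[Jacobi] macro 1: S0 reads c1=3 → after 2×micro: -1; S1 reads c1=3 → after 1×micro: 0; S2 reads c1=3 → after 1×micro: 5 ⇒ (c0=-1, c1=0, c2=5)
[Jacobi] macro 2: S0 reads c1=0 → after 2×micro: -1; S1 reads c1=0 → after 1×micro: 0; S2 reads c1=0 → after 1×micro: 5/2 ⇒ (c0=-1, c1=0, c2=5/2)
[Jacobi] macro 3: S0 reads c1=0 → after 2×micro: -1; S1 reads c1=0 → after 1×micro: 0; S2 reads c1=0 → after 1×micro: 5/4 ⇒ (c0=-1, c1=0, c2=5/4)
[Jacobi] macro 4: S0 reads c1=0 → after 2×micro: -1; S1 reads c1=0 → after 1×micro: 0; S2 reads c1=0 → after 1×micro: 5/8 ⇒ (c0=-1, c1=0, c2=5/8)
[Jacobi] macro 5: S0 reads c1=0 → after 2×micro: -1; S1 reads c1=0 → after 1×micro: 0; S2 reads c1=0 → after 1×micro: 5/16 ⇒ (c0=-1, c1=0, c2=5/16)
[Jacobi] macro 6: S0 reads c1=0 → after 2×micro: -1; S1 reads c1=0 → after 1×micro: 0; S2 reads c1=0 → after 1×micro: 5/32 ⇒ (c0=-1, c1=0, c2=5/32)
[Jacobi] macro 7: S0 reads c1=0 → after 2×micro: -1; S1 reads c1=0 → after 1×micro: 0; S2 reads c1=0 → after 1×micro: 5/64 ⇒ (c0=-1, c1=0, c2=5/64)
[Jacobi] macro 8: S0 reads c1=0 → after 2×micro: -1; S1 reads c1=0 → after 1×micro: 0; S2 reads c1=0 → after 1×micro: 5/128 ⇒ (c0=-1, c1=0, c2=5/128)
[Jacobi] macro 9: S0 reads c1=0 → after 2×micro: -1; S1 reads c1=0 → after 1×micro: 0; S2 reads c1=0 → after 1×micro: 5/256 ⇒ (c0=-1, c1=0, c2=5/256)
[Jacobi] macro 10: S0 reads c1=0 → after 2×micro: -1; S1 reads c1=0 → after 1×micro: 0; S2 reads c1=0 → after 1×micro: 5/512 ⇒ (c0=-1, c1=0, c2=5/512)
[Gauss-Seidel] macro 1: S0 reads c1=3 → after 2×micro: -1; S1 reads c1=3 → after 1×micro: 0; S2 reads c1=0 → after 1×micro: -1 ⇒ (c0=-1, c1=0, c2=-1)
[Gauss-Seidel] macro 2: S0 reads c1=0 → after 2×micro: -1; S1 reads c1=0 → after 1×micro: 0; S2 reads c1=0 → after 1×micro: -1/2 ⇒ (c0=-1, c1=0, c2=-1/2)
[Gauss-Seidel] macro 3: S0 reads c1=0 → after 2×micro: -1; S1 reads c1=0 → after 1×micro: 0; S2 reads c1=0 → after 1×micro: -1/4 ⇒ (c0=-1, c1=0, c2=-1/4)
[Gauss-Seidel] macro 4: S0 reads c1=0 → after 2×micro: -1; S1 reads c1=0 → after 1×micro: 0; S2 reads c1=0 → after 1×micro: -1/8 ⇒ (c0=-1, c1=0, c2=-1/8)
[Gauss-Seidel] macro 5: S0 reads c1=0 → after 2×micro: -1; S1 reads c1=0 → after 1×micro: 0; S2 reads c1=0 → after 1×micro: -1/16 ⇒ (c0=-1, c1=0, c2=-1/16)
[Gauss-Seidel] macro 6: S0 reads c1=0 → after 2×micro: -1; S1 reads c1=0 → after 1×micro: 0; S2 reads c1=0 → after 1×micro: -1/32 ⇒ (c0=-1, c1=0, c2=-1/32)
[Gauss-Seidel] macro 7: S0 reads c1=0 → after 2×micro: -1; S1 reads c1=0 → after 1×micro: 0; S2 reads c1=0 → after 1×micro: -1/64 ⇒ (c0=-1, c1=0, c2=-1/64)
[Gauss-Seidel] macro 8: S0 reads c1=0 → after 2×micro: -1; S1 reads c1=0 → after 1×micro: 0; S2 reads c1=0 → after 1×micro: -1/128 ⇒ (c0=-1, c1=0, c2=-1/128)
[Gauss-Seidel] macro 9: S0 reads c1=0 → after 2×micro: -1; S1 reads c1=0 → after 1×micro: 0; S2 reads c1=0 → after 1×micro: -1/256 ⇒ (c0=-1, c1=0, c2=-1/256)
[Gauss-Seidel] macro 10: S0 reads c1=0 → after 2×micro: -1; S1 reads c1=0 → after 1×micro: 0; S2 reads c1=0 → after 1×micro: -1/512 ⇒ (c0=-1, c1=0, c2=-1/512)

first divergence at macro-step: 1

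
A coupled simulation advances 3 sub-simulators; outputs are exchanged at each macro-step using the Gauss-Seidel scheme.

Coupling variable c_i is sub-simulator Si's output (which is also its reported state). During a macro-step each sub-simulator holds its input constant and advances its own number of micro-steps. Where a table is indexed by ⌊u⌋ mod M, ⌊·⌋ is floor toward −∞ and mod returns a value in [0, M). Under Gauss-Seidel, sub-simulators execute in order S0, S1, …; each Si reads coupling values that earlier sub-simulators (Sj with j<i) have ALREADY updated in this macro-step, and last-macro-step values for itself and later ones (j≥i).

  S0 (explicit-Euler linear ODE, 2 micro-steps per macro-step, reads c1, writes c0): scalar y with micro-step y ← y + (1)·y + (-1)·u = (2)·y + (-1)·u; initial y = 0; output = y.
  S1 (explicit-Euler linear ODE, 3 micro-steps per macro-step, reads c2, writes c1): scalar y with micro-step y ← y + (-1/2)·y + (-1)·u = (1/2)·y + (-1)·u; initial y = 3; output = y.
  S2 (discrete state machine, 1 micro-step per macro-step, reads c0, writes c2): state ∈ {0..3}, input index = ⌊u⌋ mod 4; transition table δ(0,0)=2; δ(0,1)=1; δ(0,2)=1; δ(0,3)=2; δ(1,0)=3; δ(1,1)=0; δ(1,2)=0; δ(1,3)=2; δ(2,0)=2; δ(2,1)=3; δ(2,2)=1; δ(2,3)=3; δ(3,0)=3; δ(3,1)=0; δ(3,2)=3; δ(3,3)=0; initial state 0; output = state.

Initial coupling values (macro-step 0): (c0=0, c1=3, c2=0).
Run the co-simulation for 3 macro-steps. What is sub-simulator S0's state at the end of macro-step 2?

S0 state at macro-step 2 = -297/8

macro 1: S0 reads c1=3 → after 2×micro: -9; S1 reads c2=0 → after 3×micro: 3/8; S2 reads c0=-9 → after 1×micro: 2 ⇒ (c0=-9, c1=3/8, c2=2)
macro 2: S0 reads c1=3/8 → after 2×micro: -297/8; S1 reads c2=2 → after 3×micro: -221/64; S2 reads c0=-297/8 → after 1×micro: 1 ⇒ (c0=-297/8, c1=-221/64, c2=1)
macro 3: S0 reads c1=-221/64 → after 2×micro: -8841/64; S1 reads c2=1 → after 3×micro: -1117/512; S2 reads c0=-8841/64 → after 1×micro: 0 ⇒ (c0=-8841/64, c1=-1117/512, c2=0)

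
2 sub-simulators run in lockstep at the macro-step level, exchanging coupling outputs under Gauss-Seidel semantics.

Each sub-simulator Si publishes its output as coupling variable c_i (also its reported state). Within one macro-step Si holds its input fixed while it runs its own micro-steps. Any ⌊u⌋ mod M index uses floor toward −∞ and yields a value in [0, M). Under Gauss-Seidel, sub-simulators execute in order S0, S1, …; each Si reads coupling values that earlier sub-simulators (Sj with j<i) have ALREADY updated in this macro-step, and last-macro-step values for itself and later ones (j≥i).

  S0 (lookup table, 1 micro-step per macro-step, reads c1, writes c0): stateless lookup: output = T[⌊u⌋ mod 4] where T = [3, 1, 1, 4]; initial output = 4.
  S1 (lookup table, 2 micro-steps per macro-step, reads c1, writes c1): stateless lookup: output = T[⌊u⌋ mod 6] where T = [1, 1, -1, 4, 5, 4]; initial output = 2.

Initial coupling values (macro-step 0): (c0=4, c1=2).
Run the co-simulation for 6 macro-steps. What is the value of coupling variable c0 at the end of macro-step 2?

macro 1: S0 reads c1=2 → after 1×micro: 1; S1 reads c1=2 → after 2×micro: -1 ⇒ (c0=1, c1=-1)
macro 2: S0 reads c1=-1 → after 1×micro: 4; S1 reads c1=-1 → after 2×micro: 4 ⇒ (c0=4, c1=4)
macro 3: S0 reads c1=4 → after 1×micro: 3; S1 reads c1=4 → after 2×micro: 5 ⇒ (c0=3, c1=5)
macro 4: S0 reads c1=5 → after 1×micro: 1; S1 reads c1=5 → after 2×micro: 4 ⇒ (c0=1, c1=4)
macro 5: S0 reads c1=4 → after 1×micro: 3; S1 reads c1=4 → after 2×micro: 5 ⇒ (c0=3, c1=5)
macro 6: S0 reads c1=5 → after 1×micro: 1; S1 reads c1=5 → after 2×micro: 4 ⇒ (c0=1, c1=4)

c0 at macro-step 2 = 4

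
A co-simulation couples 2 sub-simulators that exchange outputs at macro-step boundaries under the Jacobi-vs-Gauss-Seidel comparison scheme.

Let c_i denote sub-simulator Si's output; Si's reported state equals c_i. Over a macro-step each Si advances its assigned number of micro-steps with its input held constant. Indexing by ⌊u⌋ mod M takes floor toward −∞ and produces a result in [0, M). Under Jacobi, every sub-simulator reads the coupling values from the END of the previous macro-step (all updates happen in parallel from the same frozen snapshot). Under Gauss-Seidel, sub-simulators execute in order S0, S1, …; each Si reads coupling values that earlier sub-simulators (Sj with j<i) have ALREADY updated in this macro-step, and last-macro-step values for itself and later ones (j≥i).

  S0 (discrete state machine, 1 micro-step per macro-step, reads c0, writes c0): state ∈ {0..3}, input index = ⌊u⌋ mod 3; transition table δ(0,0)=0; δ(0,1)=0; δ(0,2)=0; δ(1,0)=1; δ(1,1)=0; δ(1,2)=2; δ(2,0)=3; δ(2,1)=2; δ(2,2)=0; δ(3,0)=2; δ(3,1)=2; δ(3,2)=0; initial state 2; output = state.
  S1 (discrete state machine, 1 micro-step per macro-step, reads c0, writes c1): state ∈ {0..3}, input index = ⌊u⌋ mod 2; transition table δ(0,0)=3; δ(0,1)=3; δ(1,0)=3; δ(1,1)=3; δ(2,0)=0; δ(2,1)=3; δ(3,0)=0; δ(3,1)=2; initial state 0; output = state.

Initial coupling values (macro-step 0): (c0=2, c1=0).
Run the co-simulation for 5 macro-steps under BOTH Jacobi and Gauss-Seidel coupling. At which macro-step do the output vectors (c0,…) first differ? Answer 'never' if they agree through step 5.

[Jacobi] macro 1: S0 reads c0=2 → after 1×micro: 0; S1 reads c0=2 → after 1×micro: 3 ⇒ (c0=0, c1=3)
[Jacobi] macro 2: S0 reads c0=0 → after 1×micro: 0; S1 reads c0=0 → after 1×micro: 0 ⇒ (c0=0, c1=0)
[Jacobi] macro 3: S0 reads c0=0 → after 1×micro: 0; S1 reads c0=0 → after 1×micro: 3 ⇒ (c0=0, c1=3)
[Jacobi] macro 4: S0 reads c0=0 → after 1×micro: 0; S1 reads c0=0 → after 1×micro: 0 ⇒ (c0=0, c1=0)
[Jacobi] macro 5: S0 reads c0=0 → after 1×micro: 0; S1 reads c0=0 → after 1×micro: 3 ⇒ (c0=0, c1=3)
[Gauss-Seidel] macro 1: S0 reads c0=2 → after 1×micro: 0; S1 reads c0=0 → after 1×micro: 3 ⇒ (c0=0, c1=3)
[Gauss-Seidel] macro 2: S0 reads c0=0 → after 1×micro: 0; S1 reads c0=0 → after 1×micro: 0 ⇒ (c0=0, c1=0)
[Gauss-Seidel] macro 3: S0 reads c0=0 → after 1×micro: 0; S1 reads c0=0 → after 1×micro: 3 ⇒ (c0=0, c1=3)
[Gauss-Seidel] macro 4: S0 reads c0=0 → after 1×micro: 0; S1 reads c0=0 → after 1×micro: 0 ⇒ (c0=0, c1=0)
[Gauss-Seidel] macro 5: S0 reads c0=0 → after 1×micro: 0; S1 reads c0=0 → after 1×micro: 3 ⇒ (c0=0, c1=3)

first divergence at macro-step: never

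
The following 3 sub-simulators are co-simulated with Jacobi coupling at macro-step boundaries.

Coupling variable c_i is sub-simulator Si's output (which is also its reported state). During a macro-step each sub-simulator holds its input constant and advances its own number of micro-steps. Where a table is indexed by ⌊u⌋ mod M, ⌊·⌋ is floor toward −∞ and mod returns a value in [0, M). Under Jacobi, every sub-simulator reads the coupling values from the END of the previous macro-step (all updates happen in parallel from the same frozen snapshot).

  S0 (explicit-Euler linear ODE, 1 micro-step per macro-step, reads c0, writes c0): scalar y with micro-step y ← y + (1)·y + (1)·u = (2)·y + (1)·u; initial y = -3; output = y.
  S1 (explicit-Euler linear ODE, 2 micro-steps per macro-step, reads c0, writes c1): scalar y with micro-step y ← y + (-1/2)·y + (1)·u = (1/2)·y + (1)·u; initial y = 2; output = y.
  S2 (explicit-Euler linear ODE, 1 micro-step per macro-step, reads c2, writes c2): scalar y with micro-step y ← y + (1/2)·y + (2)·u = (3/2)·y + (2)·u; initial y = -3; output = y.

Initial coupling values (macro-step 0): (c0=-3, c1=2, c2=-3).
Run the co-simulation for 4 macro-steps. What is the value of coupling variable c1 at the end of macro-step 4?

c1 at macro-step 4 = -4241/32

macro 1: S0 reads c0=-3 → after 1×micro: -9; S1 reads c0=-3 → after 2×micro: -4; S2 reads c2=-3 → after 1×micro: -21/2 ⇒ (c0=-9, c1=-4, c2=-21/2)
macro 2: S0 reads c0=-9 → after 1×micro: -27; S1 reads c0=-9 → after 2×micro: -29/2; S2 reads c2=-21/2 → after 1×micro: -147/4 ⇒ (c0=-27, c1=-29/2, c2=-147/4)
macro 3: S0 reads c0=-27 → after 1×micro: -81; S1 reads c0=-27 → after 2×micro: -353/8; S2 reads c2=-147/4 → after 1×micro: -1029/8 ⇒ (c0=-81, c1=-353/8, c2=-1029/8)
macro 4: S0 reads c0=-81 → after 1×micro: -243; S1 reads c0=-81 → after 2×micro: -4241/32; S2 reads c2=-1029/8 → after 1×micro: -7203/16 ⇒ (c0=-243, c1=-4241/32, c2=-7203/16)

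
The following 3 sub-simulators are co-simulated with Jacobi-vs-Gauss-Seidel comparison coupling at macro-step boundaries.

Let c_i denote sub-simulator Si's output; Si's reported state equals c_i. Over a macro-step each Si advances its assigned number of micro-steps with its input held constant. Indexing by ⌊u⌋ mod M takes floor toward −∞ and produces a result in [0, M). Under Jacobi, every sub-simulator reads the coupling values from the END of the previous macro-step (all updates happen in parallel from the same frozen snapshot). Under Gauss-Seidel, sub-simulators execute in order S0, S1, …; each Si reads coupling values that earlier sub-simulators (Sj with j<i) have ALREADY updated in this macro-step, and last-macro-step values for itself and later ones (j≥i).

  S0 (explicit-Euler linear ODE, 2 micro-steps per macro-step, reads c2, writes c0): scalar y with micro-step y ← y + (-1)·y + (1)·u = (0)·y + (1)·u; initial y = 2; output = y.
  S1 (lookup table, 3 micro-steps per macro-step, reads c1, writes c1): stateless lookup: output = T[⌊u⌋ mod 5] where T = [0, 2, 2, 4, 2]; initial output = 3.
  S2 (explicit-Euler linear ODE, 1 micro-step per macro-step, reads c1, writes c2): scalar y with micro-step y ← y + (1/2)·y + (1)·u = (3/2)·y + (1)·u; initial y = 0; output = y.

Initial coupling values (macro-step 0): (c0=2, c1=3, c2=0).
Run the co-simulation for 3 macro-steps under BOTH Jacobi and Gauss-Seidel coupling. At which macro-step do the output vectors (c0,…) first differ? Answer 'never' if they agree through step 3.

first divergence at macro-step: 1

[Jacobi] macro 1: S0 reads c2=0 → after 2×micro: 0; S1 reads c1=3 → after 3×micro: 4; S2 reads c1=3 → after 1×micro: 3 ⇒ (c0=0, c1=4, c2=3)
[Jacobi] macro 2: S0 reads c2=3 → after 2×micro: 3; S1 reads c1=4 → after 3×micro: 2; S2 reads c1=4 → after 1×micro: 17/2 ⇒ (c0=3, c1=2, c2=17/2)
[Jacobi] macro 3: S0 reads c2=17/2 → after 2×micro: 17/2; S1 reads c1=2 → after 3×micro: 2; S2 reads c1=2 → after 1×micro: 59/4 ⇒ (c0=17/2, c1=2, c2=59/4)
[Gauss-Seidel] macro 1: S0 reads c2=0 → after 2×micro: 0; S1 reads c1=3 → after 3×micro: 4; S2 reads c1=4 → after 1×micro: 4 ⇒ (c0=0, c1=4, c2=4)
[Gauss-Seidel] macro 2: S0 reads c2=4 → after 2×micro: 4; S1 reads c1=4 → after 3×micro: 2; S2 reads c1=2 → after 1×micro: 8 ⇒ (c0=4, c1=2, c2=8)
[Gauss-Seidel] macro 3: S0 reads c2=8 → after 2×micro: 8; S1 reads c1=2 → after 3×micro: 2; S2 reads c1=2 → after 1×micro: 14 ⇒ (c0=8, c1=2, c2=14)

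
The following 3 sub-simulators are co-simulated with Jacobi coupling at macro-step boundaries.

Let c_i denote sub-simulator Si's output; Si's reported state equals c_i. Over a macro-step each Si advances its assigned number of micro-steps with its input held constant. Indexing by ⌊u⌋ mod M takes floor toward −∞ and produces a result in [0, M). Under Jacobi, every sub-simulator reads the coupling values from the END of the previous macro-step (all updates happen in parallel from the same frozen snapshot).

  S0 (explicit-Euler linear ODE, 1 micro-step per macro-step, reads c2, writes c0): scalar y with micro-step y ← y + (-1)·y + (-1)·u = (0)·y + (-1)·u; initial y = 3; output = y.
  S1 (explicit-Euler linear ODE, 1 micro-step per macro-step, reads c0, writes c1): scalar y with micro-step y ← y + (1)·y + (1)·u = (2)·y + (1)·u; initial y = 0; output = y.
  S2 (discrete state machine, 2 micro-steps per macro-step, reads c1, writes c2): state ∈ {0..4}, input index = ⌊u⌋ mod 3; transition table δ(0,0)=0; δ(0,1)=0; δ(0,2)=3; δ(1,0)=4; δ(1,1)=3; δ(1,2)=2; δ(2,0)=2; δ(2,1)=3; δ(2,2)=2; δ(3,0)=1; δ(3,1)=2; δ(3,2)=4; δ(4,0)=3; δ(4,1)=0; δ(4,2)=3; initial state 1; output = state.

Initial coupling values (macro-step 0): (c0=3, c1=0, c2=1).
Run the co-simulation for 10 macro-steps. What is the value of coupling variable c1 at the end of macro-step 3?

macro 1: S0 reads c2=1 → after 1×micro: -1; S1 reads c0=3 → after 1×micro: 3; S2 reads c1=0 → after 2×micro: 3 ⇒ (c0=-1, c1=3, c2=3)
macro 2: S0 reads c2=3 → after 1×micro: -3; S1 reads c0=-1 → after 1×micro: 5; S2 reads c1=3 → after 2×micro: 4 ⇒ (c0=-3, c1=5, c2=4)
macro 3: S0 reads c2=4 → after 1×micro: -4; S1 reads c0=-3 → after 1×micro: 7; S2 reads c1=5 → after 2×micro: 4 ⇒ (c0=-4, c1=7, c2=4)
macro 4: S0 reads c2=4 → after 1×micro: -4; S1 reads c0=-4 → after 1×micro: 10; S2 reads c1=7 → after 2×micro: 0 ⇒ (c0=-4, c1=10, c2=0)
macro 5: S0 reads c2=0 → after 1×micro: 0; S1 reads c0=-4 → after 1×micro: 16; S2 reads c1=10 → after 2×micro: 0 ⇒ (c0=0, c1=16, c2=0)
macro 6: S0 reads c2=0 → after 1×micro: 0; S1 reads c0=0 → after 1×micro: 32; S2 reads c1=16 → after 2×micro: 0 ⇒ (c0=0, c1=32, c2=0)
macro 7: S0 reads c2=0 → after 1×micro: 0; S1 reads c0=0 → after 1×micro: 64; S2 reads c1=32 → after 2×micro: 4 ⇒ (c0=0, c1=64, c2=4)
macro 8: S0 reads c2=4 → after 1×micro: -4; S1 reads c0=0 → after 1×micro: 128; S2 reads c1=64 → after 2×micro: 0 ⇒ (c0=-4, c1=128, c2=0)
macro 9: S0 reads c2=0 → after 1×micro: 0; S1 reads c0=-4 → after 1×micro: 252; S2 reads c1=128 → after 2×micro: 4 ⇒ (c0=0, c1=252, c2=4)
macro 10: S0 reads c2=4 → after 1×micro: -4; S1 reads c0=0 → after 1×micro: 504; S2 reads c1=252 → after 2×micro: 1 ⇒ (c0=-4, c1=504, c2=1)

c1 at macro-step 3 = 7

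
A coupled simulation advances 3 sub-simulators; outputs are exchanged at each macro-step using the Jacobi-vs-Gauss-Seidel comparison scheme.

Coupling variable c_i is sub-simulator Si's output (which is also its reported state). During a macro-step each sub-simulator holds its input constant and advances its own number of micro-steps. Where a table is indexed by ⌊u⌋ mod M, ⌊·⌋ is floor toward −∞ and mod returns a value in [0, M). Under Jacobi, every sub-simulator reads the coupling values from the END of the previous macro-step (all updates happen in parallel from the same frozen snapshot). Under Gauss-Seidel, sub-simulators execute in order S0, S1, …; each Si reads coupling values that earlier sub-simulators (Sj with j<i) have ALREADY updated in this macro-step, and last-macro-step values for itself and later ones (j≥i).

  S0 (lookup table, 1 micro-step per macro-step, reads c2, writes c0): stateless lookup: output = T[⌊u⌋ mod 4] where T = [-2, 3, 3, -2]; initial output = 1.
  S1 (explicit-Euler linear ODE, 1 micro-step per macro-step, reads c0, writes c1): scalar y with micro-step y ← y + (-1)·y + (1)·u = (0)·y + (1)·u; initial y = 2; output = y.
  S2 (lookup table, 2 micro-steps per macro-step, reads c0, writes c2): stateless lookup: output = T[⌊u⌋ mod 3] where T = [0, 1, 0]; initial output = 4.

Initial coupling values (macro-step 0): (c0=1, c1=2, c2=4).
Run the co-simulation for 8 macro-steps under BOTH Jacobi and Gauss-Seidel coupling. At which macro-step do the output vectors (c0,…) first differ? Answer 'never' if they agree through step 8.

first divergence at macro-step: 1

[Jacobi] macro 1: S0 reads c2=4 → after 1×micro: -2; S1 reads c0=1 → after 1×micro: 1; S2 reads c0=1 → after 2×micro: 1 ⇒ (c0=-2, c1=1, c2=1)
[Jacobi] macro 2: S0 reads c2=1 → after 1×micro: 3; S1 reads c0=-2 → after 1×micro: -2; S2 reads c0=-2 → after 2×micro: 1 ⇒ (c0=3, c1=-2, c2=1)
[Jacobi] macro 3: S0 reads c2=1 → after 1×micro: 3; S1 reads c0=3 → after 1×micro: 3; S2 reads c0=3 → after 2×micro: 0 ⇒ (c0=3, c1=3, c2=0)
[Jacobi] macro 4: S0 reads c2=0 → after 1×micro: -2; S1 reads c0=3 → after 1×micro: 3; S2 reads c0=3 → after 2×micro: 0 ⇒ (c0=-2, c1=3, c2=0)
[Jacobi] macro 5: S0 reads c2=0 → after 1×micro: -2; S1 reads c0=-2 → after 1×micro: -2; S2 reads c0=-2 → after 2×micro: 1 ⇒ (c0=-2, c1=-2, c2=1)
[Jacobi] macro 6: S0 reads c2=1 → after 1×micro: 3; S1 reads c0=-2 → after 1×micro: -2; S2 reads c0=-2 → after 2×micro: 1 ⇒ (c0=3, c1=-2, c2=1)
[Jacobi] macro 7: S0 reads c2=1 → after 1×micro: 3; S1 reads c0=3 → after 1×micro: 3; S2 reads c0=3 → after 2×micro: 0 ⇒ (c0=3, c1=3, c2=0)
[Jacobi] macro 8: S0 reads c2=0 → after 1×micro: -2; S1 reads c0=3 → after 1×micro: 3; S2 reads c0=3 → after 2×micro: 0 ⇒ (c0=-2, c1=3, c2=0)
[Gauss-Seidel] macro 1: S0 reads c2=4 → after 1×micro: -2; S1 reads c0=-2 → after 1×micro: -2; S2 reads c0=-2 → after 2×micro: 1 ⇒ (c0=-2, c1=-2, c2=1)
[Gauss-Seidel] macro 2: S0 reads c2=1 → after 1×micro: 3; S1 reads c0=3 → after 1×micro: 3; S2 reads c0=3 → after 2×micro: 0 ⇒ (c0=3, c1=3, c2=0)
[Gauss-Seidel] macro 3: S0 reads c2=0 → after 1×micro: -2; S1 reads c0=-2 → after 1×micro: -2; S2 reads c0=-2 → after 2×micro: 1 ⇒ (c0=-2, c1=-2, c2=1)
[Gauss-Seidel] macro 4: S0 reads c2=1 → after 1×micro: 3; S1 reads c0=3 → after 1×micro: 3; S2 reads c0=3 → after 2×micro: 0 ⇒ (c0=3, c1=3, c2=0)
[Gauss-Seidel] macro 5: S0 reads c2=0 → after 1×micro: -2; S1 reads c0=-2 → after 1×micro: -2; S2 reads c0=-2 → after 2×micro: 1 ⇒ (c0=-2, c1=-2, c2=1)
[Gauss-Seidel] macro 6: S0 reads c2=1 → after 1×micro: 3; S1 reads c0=3 → after 1×micro: 3; S2 reads c0=3 → after 2×micro: 0 ⇒ (c0=3, c1=3, c2=0)
[Gauss-Seidel] macro 7: S0 reads c2=0 → after 1×micro: -2; S1 reads c0=-2 → after 1×micro: -2; S2 reads c0=-2 → after 2×micro: 1 ⇒ (c0=-2, c1=-2, c2=1)
[Gauss-Seidel] macro 8: S0 reads c2=1 → after 1×micro: 3; S1 reads c0=3 → after 1×micro: 3; S2 reads c0=3 → after 2×micro: 0 ⇒ (c0=3, c1=3, c2=0)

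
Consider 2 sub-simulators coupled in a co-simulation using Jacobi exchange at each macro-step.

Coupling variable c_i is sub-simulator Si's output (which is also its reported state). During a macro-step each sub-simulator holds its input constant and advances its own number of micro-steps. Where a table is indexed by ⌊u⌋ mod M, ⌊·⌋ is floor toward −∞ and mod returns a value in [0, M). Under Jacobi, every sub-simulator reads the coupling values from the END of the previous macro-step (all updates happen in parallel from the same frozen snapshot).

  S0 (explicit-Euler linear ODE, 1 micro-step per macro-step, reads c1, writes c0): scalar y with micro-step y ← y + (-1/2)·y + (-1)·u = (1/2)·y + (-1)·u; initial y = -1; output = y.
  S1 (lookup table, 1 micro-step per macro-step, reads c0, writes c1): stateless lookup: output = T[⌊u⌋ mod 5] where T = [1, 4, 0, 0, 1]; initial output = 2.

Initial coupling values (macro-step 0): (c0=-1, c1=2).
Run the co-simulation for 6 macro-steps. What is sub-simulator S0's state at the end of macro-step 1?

S0 state at macro-step 1 = -5/2

macro 1: S0 reads c1=2 → after 1×micro: -5/2; S1 reads c0=-1 → after 1×micro: 1 ⇒ (c0=-5/2, c1=1)
macro 2: S0 reads c1=1 → after 1×micro: -9/4; S1 reads c0=-5/2 → after 1×micro: 0 ⇒ (c0=-9/4, c1=0)
macro 3: S0 reads c1=0 → after 1×micro: -9/8; S1 reads c0=-9/4 → after 1×micro: 0 ⇒ (c0=-9/8, c1=0)
macro 4: S0 reads c1=0 → after 1×micro: -9/16; S1 reads c0=-9/8 → after 1×micro: 0 ⇒ (c0=-9/16, c1=0)
macro 5: S0 reads c1=0 → after 1×micro: -9/32; S1 reads c0=-9/16 → after 1×micro: 1 ⇒ (c0=-9/32, c1=1)
macro 6: S0 reads c1=1 → after 1×micro: -73/64; S1 reads c0=-9/32 → after 1×micro: 1 ⇒ (c0=-73/64, c1=1)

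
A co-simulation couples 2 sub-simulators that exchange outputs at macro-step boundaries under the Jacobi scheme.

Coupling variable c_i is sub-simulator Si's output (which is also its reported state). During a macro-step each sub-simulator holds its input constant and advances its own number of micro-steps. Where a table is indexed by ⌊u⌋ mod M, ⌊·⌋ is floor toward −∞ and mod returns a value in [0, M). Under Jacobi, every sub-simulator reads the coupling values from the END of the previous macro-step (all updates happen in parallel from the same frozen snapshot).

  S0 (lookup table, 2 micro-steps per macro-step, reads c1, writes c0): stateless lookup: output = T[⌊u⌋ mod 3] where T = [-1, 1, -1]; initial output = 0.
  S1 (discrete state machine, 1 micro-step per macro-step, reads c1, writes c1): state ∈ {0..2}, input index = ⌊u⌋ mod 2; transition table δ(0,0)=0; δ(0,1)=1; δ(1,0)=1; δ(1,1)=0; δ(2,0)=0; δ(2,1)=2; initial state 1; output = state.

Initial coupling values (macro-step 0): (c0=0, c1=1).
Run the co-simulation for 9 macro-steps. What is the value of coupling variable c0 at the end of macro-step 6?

c0 at macro-step 6 = -1

macro 1: S0 reads c1=1 → after 2×micro: 1; S1 reads c1=1 → after 1×micro: 0 ⇒ (c0=1, c1=0)
macro 2: S0 reads c1=0 → after 2×micro: -1; S1 reads c1=0 → after 1×micro: 0 ⇒ (c0=-1, c1=0)
macro 3: S0 reads c1=0 → after 2×micro: -1; S1 reads c1=0 → after 1×micro: 0 ⇒ (c0=-1, c1=0)
macro 4: S0 reads c1=0 → after 2×micro: -1; S1 reads c1=0 → after 1×micro: 0 ⇒ (c0=-1, c1=0)
macro 5: S0 reads c1=0 → after 2×micro: -1; S1 reads c1=0 → after 1×micro: 0 ⇒ (c0=-1, c1=0)
macro 6: S0 reads c1=0 → after 2×micro: -1; S1 reads c1=0 → after 1×micro: 0 ⇒ (c0=-1, c1=0)
macro 7: S0 reads c1=0 → after 2×micro: -1; S1 reads c1=0 → after 1×micro: 0 ⇒ (c0=-1, c1=0)
macro 8: S0 reads c1=0 → after 2×micro: -1; S1 reads c1=0 → after 1×micro: 0 ⇒ (c0=-1, c1=0)
macro 9: S0 reads c1=0 → after 2×micro: -1; S1 reads c1=0 → after 1×micro: 0 ⇒ (c0=-1, c1=0)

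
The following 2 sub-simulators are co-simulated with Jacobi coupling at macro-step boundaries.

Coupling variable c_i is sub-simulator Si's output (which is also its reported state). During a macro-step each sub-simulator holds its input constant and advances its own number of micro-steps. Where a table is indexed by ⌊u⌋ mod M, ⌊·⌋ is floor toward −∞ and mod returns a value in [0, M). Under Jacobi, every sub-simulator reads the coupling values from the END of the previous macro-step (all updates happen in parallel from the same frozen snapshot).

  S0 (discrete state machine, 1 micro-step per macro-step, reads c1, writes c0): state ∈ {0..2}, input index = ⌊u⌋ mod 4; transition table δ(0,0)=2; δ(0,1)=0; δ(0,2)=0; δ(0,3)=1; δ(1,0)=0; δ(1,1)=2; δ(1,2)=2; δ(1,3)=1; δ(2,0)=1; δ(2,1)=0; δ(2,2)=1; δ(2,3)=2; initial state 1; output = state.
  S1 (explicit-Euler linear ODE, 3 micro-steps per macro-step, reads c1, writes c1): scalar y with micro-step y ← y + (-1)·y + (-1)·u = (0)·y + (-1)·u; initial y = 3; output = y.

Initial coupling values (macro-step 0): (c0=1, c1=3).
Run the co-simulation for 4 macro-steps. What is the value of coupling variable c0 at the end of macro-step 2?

c0 at macro-step 2 = 2

macro 1: S0 reads c1=3 → after 1×micro: 1; S1 reads c1=3 → after 3×micro: -3 ⇒ (c0=1, c1=-3)
macro 2: S0 reads c1=-3 → after 1×micro: 2; S1 reads c1=-3 → after 3×micro: 3 ⇒ (c0=2, c1=3)
macro 3: S0 reads c1=3 → after 1×micro: 2; S1 reads c1=3 → after 3×micro: -3 ⇒ (c0=2, c1=-3)
macro 4: S0 reads c1=-3 → after 1×micro: 0; S1 reads c1=-3 → after 3×micro: 3 ⇒ (c0=0, c1=3)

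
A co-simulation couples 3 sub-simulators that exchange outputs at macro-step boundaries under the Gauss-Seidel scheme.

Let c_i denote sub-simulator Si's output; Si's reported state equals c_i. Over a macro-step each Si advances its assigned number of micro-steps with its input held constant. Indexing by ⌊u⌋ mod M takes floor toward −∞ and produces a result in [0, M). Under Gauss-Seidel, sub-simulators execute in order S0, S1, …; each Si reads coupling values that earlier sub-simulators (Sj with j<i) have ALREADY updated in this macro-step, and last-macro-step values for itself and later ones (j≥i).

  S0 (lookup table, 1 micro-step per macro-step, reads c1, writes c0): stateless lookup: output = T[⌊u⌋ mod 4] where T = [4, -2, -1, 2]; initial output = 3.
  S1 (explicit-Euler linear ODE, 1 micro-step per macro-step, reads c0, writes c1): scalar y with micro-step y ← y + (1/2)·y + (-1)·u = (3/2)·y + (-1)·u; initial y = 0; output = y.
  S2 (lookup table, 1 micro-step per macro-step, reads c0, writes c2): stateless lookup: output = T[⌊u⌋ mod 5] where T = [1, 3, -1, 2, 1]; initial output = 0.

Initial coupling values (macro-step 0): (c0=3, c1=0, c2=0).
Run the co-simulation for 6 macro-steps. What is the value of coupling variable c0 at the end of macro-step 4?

c0 at macro-step 4 = -1

macro 1: S0 reads c1=0 → after 1×micro: 4; S1 reads c0=4 → after 1×micro: -4; S2 reads c0=4 → after 1×micro: 1 ⇒ (c0=4, c1=-4, c2=1)
macro 2: S0 reads c1=-4 → after 1×micro: 4; S1 reads c0=4 → after 1×micro: -10; S2 reads c0=4 → after 1×micro: 1 ⇒ (c0=4, c1=-10, c2=1)
macro 3: S0 reads c1=-10 → after 1×micro: -1; S1 reads c0=-1 → after 1×micro: -14; S2 reads c0=-1 → after 1×micro: 1 ⇒ (c0=-1, c1=-14, c2=1)
macro 4: S0 reads c1=-14 → after 1×micro: -1; S1 reads c0=-1 → after 1×micro: -20; S2 reads c0=-1 → after 1×micro: 1 ⇒ (c0=-1, c1=-20, c2=1)
macro 5: S0 reads c1=-20 → after 1×micro: 4; S1 reads c0=4 → after 1×micro: -34; S2 reads c0=4 → after 1×micro: 1 ⇒ (c0=4, c1=-34, c2=1)
macro 6: S0 reads c1=-34 → after 1×micro: -1; S1 reads c0=-1 → after 1×micro: -50; S2 reads c0=-1 → after 1×micro: 1 ⇒ (c0=-1, c1=-50, c2=1)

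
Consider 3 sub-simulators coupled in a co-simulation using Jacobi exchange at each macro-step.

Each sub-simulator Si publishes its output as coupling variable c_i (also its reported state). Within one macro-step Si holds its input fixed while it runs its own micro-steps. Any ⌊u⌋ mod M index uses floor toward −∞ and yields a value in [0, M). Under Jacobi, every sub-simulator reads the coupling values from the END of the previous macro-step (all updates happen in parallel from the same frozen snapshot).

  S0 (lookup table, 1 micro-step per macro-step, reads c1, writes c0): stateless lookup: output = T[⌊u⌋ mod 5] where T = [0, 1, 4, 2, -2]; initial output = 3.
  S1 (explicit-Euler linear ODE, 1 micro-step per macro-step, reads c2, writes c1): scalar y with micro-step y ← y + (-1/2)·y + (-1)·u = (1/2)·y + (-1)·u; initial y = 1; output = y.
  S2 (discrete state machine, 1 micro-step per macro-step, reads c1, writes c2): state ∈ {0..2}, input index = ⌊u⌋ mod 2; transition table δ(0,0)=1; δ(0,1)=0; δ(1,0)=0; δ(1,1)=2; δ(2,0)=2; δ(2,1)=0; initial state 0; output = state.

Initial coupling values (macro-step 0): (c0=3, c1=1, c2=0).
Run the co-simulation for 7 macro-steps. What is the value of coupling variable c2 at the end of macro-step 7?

macro 1: S0 reads c1=1 → after 1×micro: 1; S1 reads c2=0 → after 1×micro: 1/2; S2 reads c1=1 → after 1×micro: 0 ⇒ (c0=1, c1=1/2, c2=0)
macro 2: S0 reads c1=1/2 → after 1×micro: 0; S1 reads c2=0 → after 1×micro: 1/4; S2 reads c1=1/2 → after 1×micro: 1 ⇒ (c0=0, c1=1/4, c2=1)
macro 3: S0 reads c1=1/4 → after 1×micro: 0; S1 reads c2=1 → after 1×micro: -7/8; S2 reads c1=1/4 → after 1×micro: 0 ⇒ (c0=0, c1=-7/8, c2=0)
macro 4: S0 reads c1=-7/8 → after 1×micro: -2; S1 reads c2=0 → after 1×micro: -7/16; S2 reads c1=-7/8 → after 1×micro: 0 ⇒ (c0=-2, c1=-7/16, c2=0)
macro 5: S0 reads c1=-7/16 → after 1×micro: -2; S1 reads c2=0 → after 1×micro: -7/32; S2 reads c1=-7/16 → after 1×micro: 0 ⇒ (c0=-2, c1=-7/32, c2=0)
macro 6: S0 reads c1=-7/32 → after 1×micro: -2; S1 reads c2=0 → after 1×micro: -7/64; S2 reads c1=-7/32 → after 1×micro: 0 ⇒ (c0=-2, c1=-7/64, c2=0)
macro 7: S0 reads c1=-7/64 → after 1×micro: -2; S1 reads c2=0 → after 1×micro: -7/128; S2 reads c1=-7/64 → after 1×micro: 0 ⇒ (c0=-2, c1=-7/128, c2=0)

c2 at macro-step 7 = 0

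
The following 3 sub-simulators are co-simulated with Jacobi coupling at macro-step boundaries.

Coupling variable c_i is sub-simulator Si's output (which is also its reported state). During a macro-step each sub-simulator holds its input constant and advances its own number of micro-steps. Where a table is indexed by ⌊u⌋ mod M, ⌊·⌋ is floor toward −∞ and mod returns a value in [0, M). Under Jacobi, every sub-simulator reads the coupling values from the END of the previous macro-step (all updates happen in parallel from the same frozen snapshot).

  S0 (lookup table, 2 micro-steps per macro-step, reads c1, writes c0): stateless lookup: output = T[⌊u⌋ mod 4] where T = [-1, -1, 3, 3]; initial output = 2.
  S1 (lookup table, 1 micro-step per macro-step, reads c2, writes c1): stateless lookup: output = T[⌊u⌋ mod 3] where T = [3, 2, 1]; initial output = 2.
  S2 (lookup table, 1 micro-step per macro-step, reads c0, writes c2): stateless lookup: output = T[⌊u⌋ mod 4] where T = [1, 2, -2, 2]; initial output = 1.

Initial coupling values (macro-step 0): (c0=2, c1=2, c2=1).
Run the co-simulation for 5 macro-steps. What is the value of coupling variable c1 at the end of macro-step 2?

macro 1: S0 reads c1=2 → after 2×micro: 3; S1 reads c2=1 → after 1×micro: 2; S2 reads c0=2 → after 1×micro: -2 ⇒ (c0=3, c1=2, c2=-2)
macro 2: S0 reads c1=2 → after 2×micro: 3; S1 reads c2=-2 → after 1×micro: 2; S2 reads c0=3 → after 1×micro: 2 ⇒ (c0=3, c1=2, c2=2)
macro 3: S0 reads c1=2 → after 2×micro: 3; S1 reads c2=2 → after 1×micro: 1; S2 reads c0=3 → after 1×micro: 2 ⇒ (c0=3, c1=1, c2=2)
macro 4: S0 reads c1=1 → after 2×micro: -1; S1 reads c2=2 → after 1×micro: 1; S2 reads c0=3 → after 1×micro: 2 ⇒ (c0=-1, c1=1, c2=2)
macro 5: S0 reads c1=1 → after 2×micro: -1; S1 reads c2=2 → after 1×micro: 1; S2 reads c0=-1 → after 1×micro: 2 ⇒ (c0=-1, c1=1, c2=2)

c1 at macro-step 2 = 2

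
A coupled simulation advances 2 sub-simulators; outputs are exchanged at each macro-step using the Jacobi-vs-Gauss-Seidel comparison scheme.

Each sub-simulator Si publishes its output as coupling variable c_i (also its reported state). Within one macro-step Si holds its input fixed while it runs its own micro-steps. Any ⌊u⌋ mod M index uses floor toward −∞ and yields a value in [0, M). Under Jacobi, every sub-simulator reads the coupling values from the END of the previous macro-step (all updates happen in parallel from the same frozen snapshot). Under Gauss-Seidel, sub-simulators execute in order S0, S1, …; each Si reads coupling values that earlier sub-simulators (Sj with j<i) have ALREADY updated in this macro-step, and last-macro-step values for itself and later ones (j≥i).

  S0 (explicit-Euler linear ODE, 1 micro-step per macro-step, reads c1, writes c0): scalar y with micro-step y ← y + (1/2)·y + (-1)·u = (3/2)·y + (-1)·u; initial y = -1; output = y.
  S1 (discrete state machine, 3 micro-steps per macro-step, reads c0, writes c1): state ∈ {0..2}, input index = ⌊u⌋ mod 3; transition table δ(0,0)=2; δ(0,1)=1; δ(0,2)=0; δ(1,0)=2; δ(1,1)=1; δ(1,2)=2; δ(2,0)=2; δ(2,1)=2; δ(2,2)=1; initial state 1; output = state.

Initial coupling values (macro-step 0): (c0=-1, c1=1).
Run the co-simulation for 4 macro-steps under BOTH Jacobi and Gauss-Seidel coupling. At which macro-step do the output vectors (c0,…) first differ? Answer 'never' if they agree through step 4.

first divergence at macro-step: never

[Jacobi] macro 1: S0 reads c1=1 → after 1×micro: -5/2; S1 reads c0=-1 → after 3×micro: 2 ⇒ (c0=-5/2, c1=2)
[Jacobi] macro 2: S0 reads c1=2 → after 1×micro: -23/4; S1 reads c0=-5/2 → after 3×micro: 2 ⇒ (c0=-23/4, c1=2)
[Jacobi] macro 3: S0 reads c1=2 → after 1×micro: -85/8; S1 reads c0=-23/4 → after 3×micro: 2 ⇒ (c0=-85/8, c1=2)
[Jacobi] macro 4: S0 reads c1=2 → after 1×micro: -287/16; S1 reads c0=-85/8 → after 3×micro: 2 ⇒ (c0=-287/16, c1=2)
[Gauss-Seidel] macro 1: S0 reads c1=1 → after 1×micro: -5/2; S1 reads c0=-5/2 → after 3×micro: 2 ⇒ (c0=-5/2, c1=2)
[Gauss-Seidel] macro 2: S0 reads c1=2 → after 1×micro: -23/4; S1 reads c0=-23/4 → after 3×micro: 2 ⇒ (c0=-23/4, c1=2)
[Gauss-Seidel] macro 3: S0 reads c1=2 → after 1×micro: -85/8; S1 reads c0=-85/8 → after 3×micro: 2 ⇒ (c0=-85/8, c1=2)
[Gauss-Seidel] macro 4: S0 reads c1=2 → after 1×micro: -287/16; S1 reads c0=-287/16 → after 3×micro: 2 ⇒ (c0=-287/16, c1=2)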